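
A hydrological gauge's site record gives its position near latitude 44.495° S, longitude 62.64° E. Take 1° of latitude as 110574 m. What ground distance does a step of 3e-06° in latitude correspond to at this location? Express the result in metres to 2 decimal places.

0.33 metres

3e-06° × 110574 m/° = 0.331722 m.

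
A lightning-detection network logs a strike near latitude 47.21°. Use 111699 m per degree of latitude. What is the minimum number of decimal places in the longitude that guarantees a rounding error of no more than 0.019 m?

7 decimal places

At 47.21° one degree of longitude covers 111699 × cos 47.21° ≈ 111699 × 0.6793 ≈ 75878.6 m.
Rounding to N decimal places gives at most 0.5 × 10⁻ᴺ degrees of error, i.e. 0.5 × 10⁻ᴺ × 75878.6 m.
Setting 37939.3 × 10⁻ᴺ ≤ 0.019 gives 10ᴺ ≥ 1.997e+06, i.e. N ≥ 6.30.
So 7 decimal places suffice (0.00379 m); 6 would allow up to 0.0379 m.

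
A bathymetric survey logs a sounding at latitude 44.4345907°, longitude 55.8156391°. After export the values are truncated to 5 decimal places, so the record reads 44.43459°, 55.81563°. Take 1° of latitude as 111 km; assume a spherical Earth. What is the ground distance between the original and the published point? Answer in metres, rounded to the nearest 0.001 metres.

Δlat = 44.4345907 − 44.43459 = +0.0000007°; Δlon = 55.8156391 − 55.81563 = +0.0000091°.
North–south shift: 0.0000007 × 111000 = 0.0777 m.
E–W at 44.4346°: 0.0000091° × 111000 × cos 44.4346° = 0.0000091 × 111000 × 0.7141 ≈ 0.721262 m.
Combined displacement = (0.0777² + 0.721262²)^½ ≈ 0.725435 m.

0.725 metres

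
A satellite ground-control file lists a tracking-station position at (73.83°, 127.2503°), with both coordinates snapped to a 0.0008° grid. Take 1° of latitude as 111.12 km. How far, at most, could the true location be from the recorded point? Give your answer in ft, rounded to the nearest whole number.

151 ft

With a 0.0008° grid the true value lies within half a step, ±0.0008°/2 = ±0.0004°, of the stored one.
North–south component: 0.0004° × 111120 = 44.448 m.
Longitude error → 0.0004 × 111120 × cos 73.83° = 0.0004 × 111120 × 0.2785 ≈ 12.3782 m.
Combining orthogonally: (44.448² + 12.3782²)^½ ≈ 46.1394 m.
Converting: 46.1394 m × 3.2808 ft/m ≈ 151.38 ft.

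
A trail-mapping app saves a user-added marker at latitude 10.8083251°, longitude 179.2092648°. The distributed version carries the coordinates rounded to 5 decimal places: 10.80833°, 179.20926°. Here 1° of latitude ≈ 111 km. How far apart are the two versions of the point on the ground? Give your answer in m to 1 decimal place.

0.8 m

Δlat = 10.8083251 − 10.80833 = -0.0000049°; Δlon = 179.2092648 − 179.20926 = +0.0000048°.
N–S: -0.0000049° × 111000 m/° = -0.5439 m.
E–W at 10.8083°: 0.0000048° × 111000 × cos 10.8083° = 0.0000048 × 111000 × 0.9823 ≈ 0.523348 m.
Combined displacement = (0.5439² + 0.523348²)^½ ≈ 0.754798 m.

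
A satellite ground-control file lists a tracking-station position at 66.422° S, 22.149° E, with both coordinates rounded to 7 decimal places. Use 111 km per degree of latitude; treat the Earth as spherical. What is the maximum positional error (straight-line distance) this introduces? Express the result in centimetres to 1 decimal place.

0.6 centimetres

Rounding to 7 decimal places leaves each coordinate within ±5e-08° of the true value.
North–south component: 5e-08° × 111000 = 0.00555 m.
East–west component at 66.422°: 5e-08° × 111000 × cos 66.422° ≈ 5e-08 × 44399.7 ≈ 0.00221998 m.
The two errors are perpendicular, so the maximum displacement is √(0.00555² + 0.00221998²) ≈ 0.00597753 m.
That is 0.00597753 m = 0.59775 cm.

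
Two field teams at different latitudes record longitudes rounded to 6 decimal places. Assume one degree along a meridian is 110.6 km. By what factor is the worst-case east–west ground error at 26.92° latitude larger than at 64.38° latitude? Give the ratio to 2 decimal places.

2.06

Rounding to 6 decimal places leaves the longitude within ±5e-07° of the true value.
At 26.92°: 5e-07° × 110600 × cos 26.92° = 5e-07 × 110600 × 0.8916 ≈ 0.049308 m.
At 64.38°: 5e-07° × 110600 × cos 64.38° = 5e-07 × 110600 × 0.4324 ≈ 0.023912 m.
Ratio: 0.049308 / 0.023912 = cos 26.92° / cos 64.38° ≈ 2.0621.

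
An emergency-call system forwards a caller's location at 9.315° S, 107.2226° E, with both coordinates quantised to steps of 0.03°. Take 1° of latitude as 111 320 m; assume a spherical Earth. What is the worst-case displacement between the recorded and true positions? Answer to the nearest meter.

With a 0.03° grid the true value lies within half a step, ±0.03°/2 = ±0.015°, of the stored one.
Latitude error → 0.015 × 111320 = 1669.8 m along the meridian.
East–west component at 9.315°: 0.015° × 111320 × cos 9.315° ≈ 0.015 × 109852 ≈ 1647.78 m.
The two errors are perpendicular, so the maximum displacement is √(1669.8² + 1647.78²) ≈ 2345.94 m.

2346 meters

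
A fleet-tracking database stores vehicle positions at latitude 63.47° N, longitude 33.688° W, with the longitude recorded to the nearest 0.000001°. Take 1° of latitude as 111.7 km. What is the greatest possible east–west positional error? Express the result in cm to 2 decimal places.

Rounding to 6 decimal places leaves the longitude within ±5e-07° of the true value.
Parallels shrink by cos φ, so at 63.47° a degree of longitude is 111700 × 0.4467 ≈ 49892.6 m.
So at most 5e-07° × 49892.6 ≈ 0.0249463 m east–west.
That is 0.0249463 m = 2.4946 cm.

2.49 cm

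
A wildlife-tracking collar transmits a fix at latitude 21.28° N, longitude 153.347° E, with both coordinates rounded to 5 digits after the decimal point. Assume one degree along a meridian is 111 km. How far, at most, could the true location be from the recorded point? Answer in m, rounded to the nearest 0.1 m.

Rounding to 5 decimal places leaves each coordinate within ±5e-06° of the true value.
Latitude error → 5e-06 × 111000 = 0.555 m along the meridian.
E–W at 21.28°: 5e-06° × 111000 × cos 21.28° = 5e-06 × 111000 × 0.9318 ≈ 0.517159 m.
Worst case both components are at the extreme and orthogonal: √(0.555² + 0.517159²) ≈ 0.758603 m.

0.8 m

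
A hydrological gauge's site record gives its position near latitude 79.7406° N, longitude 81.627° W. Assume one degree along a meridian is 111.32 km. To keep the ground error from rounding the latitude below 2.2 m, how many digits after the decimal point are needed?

One degree of latitude covers 111320 m.
Rounding to N decimal places gives at most 0.5 × 10⁻ᴺ degrees of error, i.e. 0.5 × 10⁻ᴺ × 111320 m.
Setting 55660 × 10⁻ᴺ ≤ 2.2 gives 10ᴺ ≥ 2.53e+04, i.e. N ≥ 4.40.
N = 4 would give 5.57 m (too coarse); N = 5 gives 0.557 m ≤ 2.2 m.

5 decimal places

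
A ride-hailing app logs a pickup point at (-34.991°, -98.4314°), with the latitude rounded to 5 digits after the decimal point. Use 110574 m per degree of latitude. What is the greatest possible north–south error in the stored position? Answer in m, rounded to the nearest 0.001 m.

Rounding to 5 decimal places leaves the latitude within ±5e-06° of the true value.
So the N–S error is at most 5e-06 × 110574 = 0.55287 m.

0.553 m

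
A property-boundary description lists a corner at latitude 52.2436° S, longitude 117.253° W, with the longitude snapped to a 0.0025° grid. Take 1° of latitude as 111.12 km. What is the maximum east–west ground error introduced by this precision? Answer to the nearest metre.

85 metres

With a 0.0025° grid the true value lies within half a step, ±0.0025°/2 = ±0.00125°, of the stored one.
At latitude 52.2436° a degree of longitude spans 111120 m × cos 52.2436° = 111120 × 0.6123 ≈ 68039.4 m.
So at most 0.00125° × 68039.4 ≈ 85.0492 m east–west.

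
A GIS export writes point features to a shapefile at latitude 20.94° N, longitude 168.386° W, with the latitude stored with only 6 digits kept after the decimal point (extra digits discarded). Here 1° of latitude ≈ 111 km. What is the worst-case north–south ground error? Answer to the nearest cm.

Truncating at 6 decimal places can drop up to a full unit in the last place, so the latitude may be off by as much as 1e-06°.
Along the meridian that is 1e-06° × 111000 m/° = 0.111 m.
That is 0.111 m = 11.1 cm.

11 cm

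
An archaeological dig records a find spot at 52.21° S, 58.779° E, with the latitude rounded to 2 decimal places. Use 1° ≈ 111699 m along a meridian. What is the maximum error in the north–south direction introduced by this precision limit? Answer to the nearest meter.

Rounding to 2 decimal places leaves the latitude within ±0.005° of the true value.
North–south distance: 0.005° × 111699 m/° = 558.495 m.

558 meters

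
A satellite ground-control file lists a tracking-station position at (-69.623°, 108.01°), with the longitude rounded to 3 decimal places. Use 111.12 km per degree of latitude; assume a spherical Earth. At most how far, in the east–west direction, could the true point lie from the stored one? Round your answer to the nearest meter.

19 meters

Rounding to 3 decimal places leaves the longitude within ±0.0005° of the true value.
At latitude 69.623° a degree of longitude spans 111120 m × cos 69.623° = 111120 × 0.3482 ≈ 38691.5 m.
East–west error: 0.0005° × 38691.5 m/° ≈ 19.3458 m.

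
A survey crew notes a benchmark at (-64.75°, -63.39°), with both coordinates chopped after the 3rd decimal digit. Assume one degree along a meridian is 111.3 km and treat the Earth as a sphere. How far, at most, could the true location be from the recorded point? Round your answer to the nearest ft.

Truncating at 3 decimal places can drop up to a full unit in the last place, so each coordinate may be off by as much as 0.001°.
North–south component: 0.001° × 111300 = 111.3 m.
E–W at 64.75°: 0.001° × 111300 × cos 64.75° = 0.001 × 111300 × 0.4266 ≈ 47.4771 m.
The two errors are perpendicular, so the maximum displacement is √(111.3² + 47.4771²) ≈ 121.003 m.
Converting: 121.003 m × 3.2808 ft/m ≈ 396.99 ft.

397 ft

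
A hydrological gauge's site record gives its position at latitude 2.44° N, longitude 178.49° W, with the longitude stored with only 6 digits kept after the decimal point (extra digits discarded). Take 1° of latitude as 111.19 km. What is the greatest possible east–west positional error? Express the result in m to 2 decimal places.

Truncating at 6 decimal places can drop up to a full unit in the last place, so the longitude may be off by as much as 1e-06°.
One degree of longitude at 2.44° is 111190 × cos 2.44° ≈ 111190 × 0.9991 = 111089 m.
Maximum E–W displacement: 1e-06 × 111089 = 0.111089 m.

0.11 m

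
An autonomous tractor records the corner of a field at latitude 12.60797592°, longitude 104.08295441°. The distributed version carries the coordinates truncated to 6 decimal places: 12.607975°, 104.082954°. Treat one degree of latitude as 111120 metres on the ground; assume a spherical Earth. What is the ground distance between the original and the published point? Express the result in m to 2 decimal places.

Δlat = 12.60797592 − 12.607975 = +0.00000092°; Δlon = 104.08295441 − 104.082954 = +0.00000041°.
North–south shift: 0.00000092 × 111120 = 0.10223 m.
E–W at 12.608°: 0.00000041° × 111120 × cos 12.608° = 0.00000041 × 111120 × 0.9759 ≈ 0.0444606 m.
Distance: √(0.10223² + 0.0444606²) ≈ 0.11148 m.

0.11 m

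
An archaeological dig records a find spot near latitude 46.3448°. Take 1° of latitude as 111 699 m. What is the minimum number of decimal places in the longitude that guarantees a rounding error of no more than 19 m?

At 46.3448° one degree of longitude covers 111699 × cos 46.3448° ≈ 111699 × 0.6903 ≈ 77107.7 m.
Rounding to N decimal places gives at most 0.5 × 10⁻ᴺ degrees of error, i.e. 0.5 × 10⁻ᴺ × 77107.7 m.
Need 0.5 × 77107.7 × 10⁻ᴺ ≤ 19 → 10⁻ᴺ ≤ 4.928e-04, so N ≥ 3.31.
At 3 places the error can reach 38.6 m, but 4 places keeps it to 3.86 m.

4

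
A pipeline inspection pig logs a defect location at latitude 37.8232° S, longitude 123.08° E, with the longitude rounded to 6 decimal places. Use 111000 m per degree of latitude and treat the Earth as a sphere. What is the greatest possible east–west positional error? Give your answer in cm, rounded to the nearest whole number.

Rounding to 6 decimal places leaves the longitude within ±5e-07° of the true value.
At latitude 37.8232° a degree of longitude spans 111000 m × cos 37.8232° = 111000 × 0.7899 ≈ 87679.7 m.
Maximum E–W displacement: 5e-07 × 87679.7 = 0.0438398 m.
That is 0.0438398 m = 4.384 cm.

4 cm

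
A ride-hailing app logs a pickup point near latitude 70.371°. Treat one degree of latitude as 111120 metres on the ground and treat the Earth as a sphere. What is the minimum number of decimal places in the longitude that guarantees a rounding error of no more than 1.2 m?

At 70.371° one degree of longitude covers 111120 × cos 70.371° ≈ 111120 × 0.3359 ≈ 37328.4 m.
With N decimal places the half-ulp bound is 0.5·10⁻ᴺ°, or 0.5·10⁻ᴺ × 37328.4 m on the ground.
Setting 18664.2 × 10⁻ᴺ ≤ 1.2 gives 10ᴺ ≥ 1.555e+04, i.e. N ≥ 4.19.
N = 4 would give 1.87 m (too coarse); N = 5 gives 0.187 m ≤ 1.2 m.

5 decimal places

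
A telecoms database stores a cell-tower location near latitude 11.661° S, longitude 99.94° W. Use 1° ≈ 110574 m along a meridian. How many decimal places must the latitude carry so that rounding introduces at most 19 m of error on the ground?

4

One degree of latitude covers 110574 m.
With N decimal places the half-ulp bound is 0.5·10⁻ᴺ°, or 0.5·10⁻ᴺ × 110574 m on the ground.
Need 0.5 × 110574 × 10⁻ᴺ ≤ 19 → 10⁻ᴺ ≤ 3.437e-04, so N ≥ 3.46.
N = 3 would give 55.3 m (too coarse); N = 4 gives 5.53 m ≤ 19 m.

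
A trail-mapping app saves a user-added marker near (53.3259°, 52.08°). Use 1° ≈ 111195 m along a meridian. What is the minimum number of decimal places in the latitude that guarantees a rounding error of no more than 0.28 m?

One degree of latitude covers 111195 m.
Rounding to N decimal places gives at most 0.5 × 10⁻ᴺ degrees of error, i.e. 0.5 × 10⁻ᴺ × 111195 m.
Setting 55597.5 × 10⁻ᴺ ≤ 0.28 gives 10ᴺ ≥ 1.986e+05, i.e. N ≥ 5.30.
So 6 decimal places suffice (0.0556 m); 5 would allow up to 0.556 m.

6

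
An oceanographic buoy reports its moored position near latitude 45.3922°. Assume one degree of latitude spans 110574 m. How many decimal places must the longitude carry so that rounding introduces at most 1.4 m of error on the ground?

5

At 45.3922° one degree of longitude covers 110574 × cos 45.3922° ≈ 110574 × 0.7022 ≈ 77650.6 m.
With N decimal places the half-ulp bound is 0.5·10⁻ᴺ°, or 0.5·10⁻ᴺ × 77650.6 m on the ground.
Setting 38825.3 × 10⁻ᴺ ≤ 1.4 gives 10ᴺ ≥ 2.773e+04, i.e. N ≥ 4.44.
N = 4 would give 3.88 m (too coarse); N = 5 gives 0.388 m ≤ 1.4 m.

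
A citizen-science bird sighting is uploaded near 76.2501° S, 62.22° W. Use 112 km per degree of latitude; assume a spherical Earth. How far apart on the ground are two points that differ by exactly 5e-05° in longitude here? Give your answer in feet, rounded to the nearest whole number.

At 76.2501° a degree of longitude is 112000 × cos 76.2501° ≈ 26620.6 m, so 5e-05° corresponds to 1.33103 m.
Converting: 1.33103 m × 3.2808 ft/m ≈ 4.3669 ft.

4 feet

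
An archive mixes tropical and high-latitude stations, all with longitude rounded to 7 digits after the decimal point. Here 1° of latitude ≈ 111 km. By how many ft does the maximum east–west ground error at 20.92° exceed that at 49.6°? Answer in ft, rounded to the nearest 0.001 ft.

Rounding to 7 decimal places leaves the longitude within ±5e-08° of the true value.
At 20.92°: 5e-08° × 111000 × cos 20.92° = 5e-08 × 111000 × 0.9341 ≈ 0.0051841 m.
At 49.6°: 5e-08° × 111000 × cos 49.6° = 5e-08 × 111000 × 0.6481 ≈ 0.0035971 m.
Difference: 0.0051841 − 0.0035971 = 0.0015871 m.
In feet: 0.00158708 m ÷ 0.3048 ≈ 0.0052069 ft.

0.005 ft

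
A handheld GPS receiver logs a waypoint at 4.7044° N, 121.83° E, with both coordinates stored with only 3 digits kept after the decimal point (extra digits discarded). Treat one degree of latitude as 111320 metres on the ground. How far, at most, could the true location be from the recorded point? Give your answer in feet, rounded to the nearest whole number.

516 feet

Truncating at 3 decimal places can drop up to a full unit in the last place, so each coordinate may be off by as much as 0.001°.
Latitude error → 0.001 × 111320 = 111.32 m along the meridian.
East–west component at 4.7044°: 0.001° × 111320 × cos 4.7044° ≈ 0.001 × 110945 ≈ 110.945 m.
Combining orthogonally: (111.32² + 110.945²)^½ ≈ 157.165 m.
Converting: 157.165 m × 3.2808 ft/m ≈ 515.63 ft.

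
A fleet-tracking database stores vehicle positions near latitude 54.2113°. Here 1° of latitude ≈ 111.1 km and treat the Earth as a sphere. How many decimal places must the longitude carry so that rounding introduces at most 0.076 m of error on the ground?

At 54.2113° one degree of longitude covers 111100 × cos 54.2113° ≈ 111100 × 0.5848 ≈ 64971 m.
N decimal places → at most half a unit in the last place, 0.5 × 10⁻ᴺ° = 64971/2 × 10⁻ᴺ m.
Setting 32485.5 × 10⁻ᴺ ≤ 0.076 gives 10ᴺ ≥ 4.274e+05, i.e. N ≥ 5.63.
So 6 decimal places suffice (0.0325 m); 5 would allow up to 0.325 m.

6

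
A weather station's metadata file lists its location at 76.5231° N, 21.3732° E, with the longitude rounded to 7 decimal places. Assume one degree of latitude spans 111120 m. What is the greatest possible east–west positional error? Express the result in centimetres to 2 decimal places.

0.13 centimetres

Rounding to 7 decimal places leaves the longitude within ±5e-08° of the true value.
At latitude 76.5231° a degree of longitude spans 111120 m × cos 76.5231° = 111120 × 0.2331 ≈ 25896.9 m.
So at most 5e-08° × 25896.9 ≈ 0.00129484 m east–west.
That is 0.00129484 m = 0.12948 cm.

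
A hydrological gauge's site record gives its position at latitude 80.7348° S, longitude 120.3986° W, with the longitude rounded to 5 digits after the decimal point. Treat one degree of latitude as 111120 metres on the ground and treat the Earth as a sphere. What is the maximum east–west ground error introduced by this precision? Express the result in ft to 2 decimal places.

0.29 ft

Rounding to 5 decimal places leaves the longitude within ±5e-06° of the true value.
At latitude 80.7348° a degree of longitude spans 111120 m × cos 80.7348° = 111120 × 0.1610 ≈ 17890.8 m.
Maximum E–W displacement: 5e-06 × 17890.8 = 0.089454 m.
Converting: 0.089454 m × 3.2808 ft/m ≈ 0.29348 ft.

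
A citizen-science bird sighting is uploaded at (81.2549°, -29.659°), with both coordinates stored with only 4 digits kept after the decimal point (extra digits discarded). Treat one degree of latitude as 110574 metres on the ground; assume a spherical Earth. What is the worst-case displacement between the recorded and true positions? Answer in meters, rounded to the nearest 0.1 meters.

11.2 meters

Truncating at 4 decimal places can drop up to a full unit in the last place, so each coordinate may be off by as much as 0.0001°.
Latitude error → 0.0001 × 110574 = 11.0574 m along the meridian.
East–west component at 81.2549°: 0.0001° × 110574 × cos 81.2549° ≈ 0.0001 × 16811.5 ≈ 1.68115 m.
Worst case both components are at the extreme and orthogonal: √(11.0574² + 1.68115²) ≈ 11.1845 m.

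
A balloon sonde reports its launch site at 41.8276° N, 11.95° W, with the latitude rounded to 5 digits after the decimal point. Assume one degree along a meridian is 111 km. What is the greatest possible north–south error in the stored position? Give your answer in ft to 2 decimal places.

Rounding to 5 decimal places leaves the latitude within ±5e-06° of the true value.
Along the meridian that is 5e-06° × 111000 m/° = 0.555 m.
In feet: 0.555 m ÷ 0.3048 ≈ 1.8209 ft.

1.82 ft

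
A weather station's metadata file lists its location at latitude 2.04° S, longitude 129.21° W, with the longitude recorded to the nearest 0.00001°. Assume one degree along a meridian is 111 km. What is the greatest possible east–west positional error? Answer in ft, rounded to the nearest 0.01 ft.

Rounding to 5 decimal places leaves the longitude within ±5e-06° of the true value.
One degree of longitude at 2.04° is 111000 × cos 2.04° ≈ 111000 × 0.9994 = 110930 m.
Maximum E–W displacement: 5e-06 × 110930 = 0.554648 m.
Converting: 0.554648 m × 3.2808 ft/m ≈ 1.8197 ft.

1.82 ft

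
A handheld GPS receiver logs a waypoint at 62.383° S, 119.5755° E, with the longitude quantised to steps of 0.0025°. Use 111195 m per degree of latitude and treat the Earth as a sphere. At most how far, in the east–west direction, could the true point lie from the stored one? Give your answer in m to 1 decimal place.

64.4 m

With a 0.0025° grid the true value lies within half a step, ±0.0025°/2 = ±0.00125°, of the stored one.
One degree of longitude at 62.383° is 111195 × cos 62.383° ≈ 111195 × 0.4636 = 51545.4 m.
Maximum E–W displacement: 0.00125 × 51545.4 = 64.4318 m.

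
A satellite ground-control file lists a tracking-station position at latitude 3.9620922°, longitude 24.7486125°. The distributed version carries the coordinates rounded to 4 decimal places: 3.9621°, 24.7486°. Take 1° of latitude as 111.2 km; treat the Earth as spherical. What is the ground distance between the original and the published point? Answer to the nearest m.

2 m

Δlat = 3.9620922 − 3.9621 = -0.0000078°; Δlon = 24.7486125 − 24.7486 = +0.0000125°.
North–south shift: -0.0000078 × 111200 = -0.86736 m.
E–W at 3.9621°: 0.0000125° × 111200 × cos 3.9621° = 0.0000125 × 111200 × 0.9976 ≈ 1.38668 m.
Hypotenuse of the two orthogonal shifts: √(0.86736² + 1.38668²) = 1.6356 m.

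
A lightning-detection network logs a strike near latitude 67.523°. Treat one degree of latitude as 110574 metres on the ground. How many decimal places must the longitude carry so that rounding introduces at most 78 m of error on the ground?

At 67.523° one degree of longitude covers 110574 × cos 67.523° ≈ 110574 × 0.3823 ≈ 42273.8 m.
With N decimal places the half-ulp bound is 0.5·10⁻ᴺ°, or 0.5·10⁻ᴺ × 42273.8 m on the ground.
Setting 21136.9 × 10⁻ᴺ ≤ 78 gives 10ᴺ ≥ 271, i.e. N ≥ 2.43.
N = 2 would give 211 m (too coarse); N = 3 gives 21.1 m ≤ 78 m.

3 decimal places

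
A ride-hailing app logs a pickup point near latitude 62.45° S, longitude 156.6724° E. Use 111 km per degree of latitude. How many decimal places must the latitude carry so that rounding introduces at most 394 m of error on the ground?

One degree of latitude covers 111000 m.
With N decimal places the half-ulp bound is 0.5·10⁻ᴺ°, or 0.5·10⁻ᴺ × 111000 m on the ground.
Need 0.5 × 111000 × 10⁻ᴺ ≤ 394 → 10⁻ᴺ ≤ 7.099e-03, so N ≥ 2.15.
So 3 decimal places suffice (55.5 m); 2 would allow up to 555 m.

3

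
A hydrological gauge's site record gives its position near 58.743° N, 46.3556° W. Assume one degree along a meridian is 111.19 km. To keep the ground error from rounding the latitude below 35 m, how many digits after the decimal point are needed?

4 decimal places

One degree of latitude covers 111190 m.
With N decimal places the half-ulp bound is 0.5·10⁻ᴺ°, or 0.5·10⁻ᴺ × 111190 m on the ground.
Need 0.5 × 111190 × 10⁻ᴺ ≤ 35 → 10⁻ᴺ ≤ 6.296e-04, so N ≥ 3.20.
N = 3 would give 55.6 m (too coarse); N = 4 gives 5.56 m ≤ 35 m.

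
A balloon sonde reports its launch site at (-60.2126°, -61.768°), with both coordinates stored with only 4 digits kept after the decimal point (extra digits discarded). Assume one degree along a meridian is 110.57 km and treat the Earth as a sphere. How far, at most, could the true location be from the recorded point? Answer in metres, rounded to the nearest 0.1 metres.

Truncating at 4 decimal places can drop up to a full unit in the last place, so each coordinate may be off by as much as 0.0001°.
Latitude error → 0.0001 × 110570 = 11.057 m along the meridian.
Longitude error → 0.0001 × 110570 × cos 60.2126° = 0.0001 × 110570 × 0.4968 ≈ 5.49293 m.
Combining orthogonally: (11.057² + 5.49293²)^½ ≈ 12.3462 m.

12.3 metres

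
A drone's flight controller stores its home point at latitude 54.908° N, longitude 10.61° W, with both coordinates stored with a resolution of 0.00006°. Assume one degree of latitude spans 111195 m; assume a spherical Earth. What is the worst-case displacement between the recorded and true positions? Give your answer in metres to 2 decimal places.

With a 0.00006° grid the true value lies within half a step, ±0.00006°/2 = ±3e-05°, of the stored one.
Latitude error → 3e-05 × 111195 = 3.33585 m along the meridian.
Longitude error → 3e-05 × 111195 × cos 54.908° = 3e-05 × 111195 × 0.5749 ≈ 1.91775 m.
Combining orthogonally: (3.33585² + 1.91775²)^½ ≈ 3.84781 m.

3.85 metres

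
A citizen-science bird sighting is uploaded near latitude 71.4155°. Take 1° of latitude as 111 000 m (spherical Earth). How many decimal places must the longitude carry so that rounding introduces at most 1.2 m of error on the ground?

5

At 71.4155° one degree of longitude covers 111000 × cos 71.4155° ≈ 111000 × 0.3187 ≈ 35376 m.
With N decimal places the half-ulp bound is 0.5·10⁻ᴺ°, or 0.5·10⁻ᴺ × 35376 m on the ground.
Need 0.5 × 35376 × 10⁻ᴺ ≤ 1.2 → 10⁻ᴺ ≤ 6.784e-05, so N ≥ 4.17.
N = 4 would give 1.77 m (too coarse); N = 5 gives 0.177 m ≤ 1.2 m.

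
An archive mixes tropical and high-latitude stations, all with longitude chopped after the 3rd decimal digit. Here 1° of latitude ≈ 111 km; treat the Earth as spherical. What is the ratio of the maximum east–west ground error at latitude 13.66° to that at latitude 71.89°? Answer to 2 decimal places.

Truncating at 3 decimal places can drop up to a full unit in the last place, so the longitude may be off by as much as 0.001°.
Error at 13.66° = 0.001° × 111000 × cos 13.66° ≈ 111 × 0.9717 = 107.86 m.
At 71.89°: 0.001° × 111000 × cos 71.89° = 0.001 × 111000 × 0.3108 ≈ 34.503 m.
The ratio reduces to cos 13.66° / cos 71.89° = 0.9717/0.3108 ≈ 3.1261.

3.13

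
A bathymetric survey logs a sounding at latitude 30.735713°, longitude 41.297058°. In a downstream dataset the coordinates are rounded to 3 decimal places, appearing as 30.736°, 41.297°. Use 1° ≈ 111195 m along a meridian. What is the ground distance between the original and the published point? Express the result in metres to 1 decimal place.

Δlat = 30.735713 − 30.736 = -0.000287°; Δlon = 41.297058 − 41.297 = +0.000058°.
North–south shift: -0.000287 × 111195 = -31.913 m.
E–W at 30.736°: 0.000058° × 111195 × cos 30.736° = 0.000058 × 111195 × 0.8595 ≈ 5.54338 m.
Distance: √(31.913² + 5.54338²) ≈ 32.3908 m.

32.4 metres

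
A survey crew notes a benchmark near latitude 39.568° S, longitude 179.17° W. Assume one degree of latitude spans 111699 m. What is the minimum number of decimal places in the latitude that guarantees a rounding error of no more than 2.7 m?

5

One degree of latitude covers 111699 m.
Rounding to N decimal places gives at most 0.5 × 10⁻ᴺ degrees of error, i.e. 0.5 × 10⁻ᴺ × 111699 m.
Need 0.5 × 111699 × 10⁻ᴺ ≤ 2.7 → 10⁻ᴺ ≤ 4.834e-05, so N ≥ 4.32.
At 4 places the error can reach 5.58 m, but 5 places keeps it to 0.558 m.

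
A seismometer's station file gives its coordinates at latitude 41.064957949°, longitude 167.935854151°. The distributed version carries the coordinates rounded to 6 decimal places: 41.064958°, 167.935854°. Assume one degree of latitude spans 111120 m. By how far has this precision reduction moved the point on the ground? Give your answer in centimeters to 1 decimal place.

1.4 centimeters

The latitude changed by -0.000000051° and the longitude by +0.000000151°.
North–south shift: -0.000000051 × 111120 = -0.00566712 m.
East–west at this latitude: 0.000000151° × 111120 × cos 41.065° ≈ 0.000000151 × 83780.6 = 0.0126509 m.
Distance: √(0.00566712² + 0.0126509²) ≈ 0.0138622 m.
That is 0.0138622 m = 1.3862 cm.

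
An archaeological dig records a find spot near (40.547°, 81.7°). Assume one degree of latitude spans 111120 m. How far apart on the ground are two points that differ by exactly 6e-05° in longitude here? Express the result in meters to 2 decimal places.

5.07 meters

One degree of longitude here spans 111120 × cos 40.547° = 111120 × 0.7599 ≈ 84437.1 m; 6e-05° of that is 5.06623 m.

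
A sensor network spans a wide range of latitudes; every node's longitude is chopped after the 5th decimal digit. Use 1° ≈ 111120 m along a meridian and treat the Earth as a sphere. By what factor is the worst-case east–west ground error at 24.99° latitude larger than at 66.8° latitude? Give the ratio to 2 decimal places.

2.30

Truncating at 5 decimal places can drop up to a full unit in the last place, so the longitude may be off by as much as 1e-05°.
At 24.99°: 1e-05° × 111120 × cos 24.99° = 1e-05 × 111120 × 0.9064 ≈ 1.0072 m.
Error at 66.8° = 1e-05° × 111120 × cos 66.8° ≈ 1.1112 × 0.3939 = 0.43775 m.
Ratio: 1.0072 / 0.43775 = cos 24.99° / cos 66.8° ≈ 2.3008.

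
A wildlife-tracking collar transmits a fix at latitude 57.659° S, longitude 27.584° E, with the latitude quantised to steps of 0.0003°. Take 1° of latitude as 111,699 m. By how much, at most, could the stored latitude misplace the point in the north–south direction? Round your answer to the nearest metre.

17 metres

With a 0.0003° grid the true value lies within half a step, ±0.0003°/2 = ±0.00015°, of the stored one.
So the N–S error is at most 0.00015 × 111699 = 16.7549 m.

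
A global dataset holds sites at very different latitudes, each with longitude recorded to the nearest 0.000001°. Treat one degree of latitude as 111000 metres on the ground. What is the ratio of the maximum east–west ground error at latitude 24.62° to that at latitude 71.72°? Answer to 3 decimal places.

Rounding to 6 decimal places leaves the longitude within ±5e-07° of the true value.
At 24.62°: 5e-07° × 111000 × cos 24.62° = 5e-07 × 111000 × 0.9091 ≈ 0.050455 m.
Error at 71.72° = 5e-07° × 111000 × cos 71.72° ≈ 0.0555 × 0.3137 = 0.017408 m.
The ratio reduces to cos 24.62° / cos 71.72° = 0.9091/0.3137 ≈ 2.8983.

2.898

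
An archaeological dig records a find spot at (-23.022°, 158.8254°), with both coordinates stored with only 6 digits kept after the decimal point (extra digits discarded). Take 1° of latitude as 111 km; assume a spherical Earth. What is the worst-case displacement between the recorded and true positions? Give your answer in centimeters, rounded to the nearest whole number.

15 centimeters

Truncating at 6 decimal places can drop up to a full unit in the last place, so each coordinate may be off by as much as 1e-06°.
North–south component: 1e-06° × 111000 = 0.111 m.
East–west component at 23.022°: 1e-06° × 111000 × cos 23.022° ≈ 1e-06 × 102159 ≈ 0.102159 m.
Worst case both components are at the extreme and orthogonal: √(0.111² + 0.102159²) ≈ 0.150856 m.
That is 0.150856 m = 15.086 cm.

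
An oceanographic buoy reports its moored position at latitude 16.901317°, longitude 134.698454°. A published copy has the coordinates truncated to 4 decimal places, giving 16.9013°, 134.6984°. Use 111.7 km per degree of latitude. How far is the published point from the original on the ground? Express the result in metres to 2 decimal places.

Δlat = 16.901317 − 16.9013 = +0.000017°; Δlon = 134.698454 − 134.6984 = +0.000054°.
North–south shift: 0.000017 × 111700 = 1.8989 m.
East–west at this latitude: 0.000054° × 111700 × cos 16.9013° ≈ 0.000054 × 106875 = 5.77127 m.
Hypotenuse of the two orthogonal shifts: √(1.8989² + 5.77127²) = 6.07564 m.

6.08 metres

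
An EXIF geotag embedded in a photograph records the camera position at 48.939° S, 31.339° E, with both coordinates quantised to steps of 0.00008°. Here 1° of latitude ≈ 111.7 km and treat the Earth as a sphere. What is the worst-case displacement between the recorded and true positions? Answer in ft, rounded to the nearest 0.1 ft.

17.5 ft

With a 0.00008° grid the true value lies within half a step, ±0.00008°/2 = ±4e-05°, of the stored one.
North–south component: 4e-05° × 111700 = 4.468 m.
Longitude error → 4e-05 × 111700 × cos 48.939° = 4e-05 × 111700 × 0.6569 ≈ 2.93486 m.
Worst case both components are at the extreme and orthogonal: √(4.468² + 2.93486²) ≈ 5.34569 m.
In feet: 5.34569 m ÷ 0.3048 ≈ 17.538 ft.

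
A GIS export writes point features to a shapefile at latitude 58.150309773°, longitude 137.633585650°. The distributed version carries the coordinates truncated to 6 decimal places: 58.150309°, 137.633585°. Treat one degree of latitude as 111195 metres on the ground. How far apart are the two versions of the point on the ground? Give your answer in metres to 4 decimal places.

Δlat = 58.150309773 − 58.150309 = +0.000000773°; Δlon = 137.633585650 − 137.633585 = +0.000000650°.
North–south shift: 0.000000773 × 111195 = 0.0859537 m.
East–west at this latitude: 0.000000650° × 111195 × cos 58.1503° ≈ 0.000000650 × 58676.8 = 0.0381399 m.
Hypotenuse of the two orthogonal shifts: √(0.0859537² + 0.0381399²) = 0.0940356 m.

0.0940 metres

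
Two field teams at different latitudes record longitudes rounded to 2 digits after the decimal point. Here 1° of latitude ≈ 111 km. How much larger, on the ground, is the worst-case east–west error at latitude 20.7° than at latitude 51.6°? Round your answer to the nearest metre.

Rounding to 2 decimal places leaves the longitude within ±0.005° of the true value.
Error at 20.7° = 0.005° × 111000 × cos 20.7° ≈ 555 × 0.9354 = 519.17 m.
At 51.6°: 0.005° × 111000 × cos 51.6° = 0.005 × 111000 × 0.6211 ≈ 344.74 m.
So the lower-latitude error exceeds the higher by 519.17 − 344.74 = 174.43 m.

174 metres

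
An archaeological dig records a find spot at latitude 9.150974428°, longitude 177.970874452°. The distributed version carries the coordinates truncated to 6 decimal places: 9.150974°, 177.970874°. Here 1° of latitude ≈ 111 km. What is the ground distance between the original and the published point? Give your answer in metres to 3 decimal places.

0.069 metres

Δlat = 9.150974428 − 9.150974 = +0.000000428°; Δlon = 177.970874452 − 177.970874 = +0.000000452°.
North–south shift: 0.000000428 × 111000 = 0.047508 m.
E–W at 9.15097°: 0.000000452° × 111000 × cos 9.15097° = 0.000000452 × 111000 × 0.9873 ≈ 0.0495334 m.
Combined displacement = (0.047508² + 0.0495334²)^½ ≈ 0.0686336 m.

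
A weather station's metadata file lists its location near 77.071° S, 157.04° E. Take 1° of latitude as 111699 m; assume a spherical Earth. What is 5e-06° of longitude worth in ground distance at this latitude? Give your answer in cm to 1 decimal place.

One degree of longitude here spans 111699 × cos 77.071° = 111699 × 0.2237 ≈ 24991.9 m; 5e-06° of that is 0.12496 m.
That is 0.12496 m = 12.496 cm.

12.5 cm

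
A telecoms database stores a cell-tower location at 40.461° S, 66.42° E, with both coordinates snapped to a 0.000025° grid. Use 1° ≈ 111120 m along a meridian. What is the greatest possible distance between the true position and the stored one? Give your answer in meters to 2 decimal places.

1.75 meters

With a 0.000025° grid the true value lies within half a step, ±0.000025°/2 = ±1.25e-05°, of the stored one.
North–south component: 1.25e-05° × 111120 = 1.389 m.
E–W at 40.461°: 1.25e-05° × 111120 × cos 40.461° = 1.25e-05 × 111120 × 0.7608 ≈ 1.05682 m.
The two errors are perpendicular, so the maximum displacement is √(1.389² + 1.05682²) ≈ 1.74533 m.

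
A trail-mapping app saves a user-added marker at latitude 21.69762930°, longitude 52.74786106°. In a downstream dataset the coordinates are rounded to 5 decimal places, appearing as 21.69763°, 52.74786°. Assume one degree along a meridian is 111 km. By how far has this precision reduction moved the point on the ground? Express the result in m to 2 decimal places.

0.13 m

Δlat = 21.69762930 − 21.69763 = -0.00000070°; Δlon = 52.74786106 − 52.74786 = +0.00000106°.
N–S: -0.00000070° × 111000 m/° = -0.0777 m.
E–W at 21.6976°: 0.00000106° × 111000 × cos 21.6976° = 0.00000106 × 111000 × 0.9291 ≈ 0.109324 m.
Combined displacement = (0.0777² + 0.109324²)^½ ≈ 0.134123 m.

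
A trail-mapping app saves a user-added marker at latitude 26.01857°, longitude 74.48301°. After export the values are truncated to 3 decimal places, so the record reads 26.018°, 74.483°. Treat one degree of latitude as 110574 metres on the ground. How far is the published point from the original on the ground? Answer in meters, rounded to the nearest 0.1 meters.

The latitude changed by +0.00057° and the longitude by +0.00001°.
North–south shift: 0.00057 × 110574 = 63.0272 m.
East–west at this latitude: 0.00001° × 110574 × cos 26.018° ≈ 0.00001 × 99368 = 0.99368 m.
Distance: √(63.0272² + 0.99368²) ≈ 63.035 m.

63.0 meters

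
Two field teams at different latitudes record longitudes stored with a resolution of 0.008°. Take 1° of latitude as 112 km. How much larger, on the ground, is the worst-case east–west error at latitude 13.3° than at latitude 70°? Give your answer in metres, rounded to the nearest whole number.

With a 0.008° grid the true value lies within half a step, ±0.008°/2 = ±0.004°, of the stored one.
At 13.3°: 0.004° × 112000 × cos 13.3° = 0.004 × 112000 × 0.9732 ≈ 435.98 m.
At 70°: 0.004° × 112000 × cos 70° = 0.004 × 112000 × 0.3420 ≈ 153.23 m.
Difference: 435.98 − 153.23 = 282.76 m.

283 metres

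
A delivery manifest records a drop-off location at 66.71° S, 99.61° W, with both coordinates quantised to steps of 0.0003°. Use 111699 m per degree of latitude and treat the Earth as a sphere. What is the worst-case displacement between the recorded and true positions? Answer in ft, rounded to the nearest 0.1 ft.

With a 0.0003° grid the true value lies within half a step, ±0.0003°/2 = ±0.00015°, of the stored one.
Latitude error → 0.00015 × 111699 = 16.7549 m along the meridian.
Longitude error → 0.00015 × 111699 × cos 66.71° = 0.00015 × 111699 × 0.3954 ≈ 6.62462 m.
The two errors are perpendicular, so the maximum displacement is √(16.7549² + 6.62462²) ≈ 18.017 m.
Converting: 18.017 m × 3.2808 ft/m ≈ 59.111 ft.

59.1 ft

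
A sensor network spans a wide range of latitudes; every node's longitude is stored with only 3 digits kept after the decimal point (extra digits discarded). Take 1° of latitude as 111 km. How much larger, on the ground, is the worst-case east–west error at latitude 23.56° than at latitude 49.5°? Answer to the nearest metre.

Truncating at 3 decimal places can drop up to a full unit in the last place, so the longitude may be off by as much as 0.001°.
Error at 23.56° = 0.001° × 111000 × cos 23.56° ≈ 111 × 0.9166 = 101.75 m.
At 49.5°: 0.001° × 111000 × cos 49.5° = 0.001 × 111000 × 0.6494 ≈ 72.089 m.
So the lower-latitude error exceeds the higher by 101.75 − 72.089 = 29.659 m.

30 metres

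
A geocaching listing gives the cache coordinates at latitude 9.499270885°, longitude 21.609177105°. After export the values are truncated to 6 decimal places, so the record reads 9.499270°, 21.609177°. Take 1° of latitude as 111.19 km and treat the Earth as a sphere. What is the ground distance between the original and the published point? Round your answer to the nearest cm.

The latitude changed by +0.000000885° and the longitude by +0.000000105°.
N–S: 0.000000885° × 111190 m/° = 0.0984032 m.
East–west at this latitude: 0.000000105° × 111190 × cos 9.49927° ≈ 0.000000105 × 109665 = 0.0115149 m.
Combined displacement = (0.0984032² + 0.0115149²)^½ ≈ 0.0990746 m.
That is 0.0990746 m = 9.9075 cm.

10 cm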